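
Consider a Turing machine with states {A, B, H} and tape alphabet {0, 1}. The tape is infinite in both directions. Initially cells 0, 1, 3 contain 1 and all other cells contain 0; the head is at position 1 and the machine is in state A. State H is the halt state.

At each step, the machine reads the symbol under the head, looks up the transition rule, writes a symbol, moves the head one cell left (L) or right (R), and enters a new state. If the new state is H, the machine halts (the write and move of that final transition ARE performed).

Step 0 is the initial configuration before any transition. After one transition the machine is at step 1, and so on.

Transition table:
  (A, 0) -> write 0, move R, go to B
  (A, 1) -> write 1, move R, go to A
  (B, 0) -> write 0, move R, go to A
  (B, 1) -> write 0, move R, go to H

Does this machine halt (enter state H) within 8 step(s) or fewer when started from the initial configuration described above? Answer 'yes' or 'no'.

Answer: yes

Derivation:
Step 1: in state A at pos 1, read 1 -> (A,1)->write 1,move R,goto A. Now: state=A, head=2, tape[-1..4]=011010 (head:    ^)
Step 2: in state A at pos 2, read 0 -> (A,0)->write 0,move R,goto B. Now: state=B, head=3, tape[-1..4]=011010 (head:     ^)
Step 3: in state B at pos 3, read 1 -> (B,1)->write 0,move R,goto H. Now: state=H, head=4, tape[-1..5]=0110000 (head:      ^)
State H reached at step 3; 3 <= 8 -> yes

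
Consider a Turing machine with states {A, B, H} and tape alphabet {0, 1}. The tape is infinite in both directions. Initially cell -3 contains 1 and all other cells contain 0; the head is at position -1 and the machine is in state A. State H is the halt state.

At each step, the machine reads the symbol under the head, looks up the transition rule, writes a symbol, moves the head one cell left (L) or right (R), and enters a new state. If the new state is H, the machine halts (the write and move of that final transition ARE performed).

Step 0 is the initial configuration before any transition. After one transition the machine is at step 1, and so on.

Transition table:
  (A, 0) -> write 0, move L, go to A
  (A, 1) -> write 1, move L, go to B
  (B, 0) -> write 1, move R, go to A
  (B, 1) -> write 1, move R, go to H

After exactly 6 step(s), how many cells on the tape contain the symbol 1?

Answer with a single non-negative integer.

Answer: 2

Derivation:
Step 1: in state A at pos -1, read 0 -> (A,0)->write 0,move L,goto A. Now: state=A, head=-2, tape[-4..0]=01000 (head:   ^)
Step 2: in state A at pos -2, read 0 -> (A,0)->write 0,move L,goto A. Now: state=A, head=-3, tape[-4..0]=01000 (head:  ^)
Step 3: in state A at pos -3, read 1 -> (A,1)->write 1,move L,goto B. Now: state=B, head=-4, tape[-5..0]=001000 (head:  ^)
Step 4: in state B at pos -4, read 0 -> (B,0)->write 1,move R,goto A. Now: state=A, head=-3, tape[-5..0]=011000 (head:   ^)
Step 5: in state A at pos -3, read 1 -> (A,1)->write 1,move L,goto B. Now: state=B, head=-4, tape[-5..0]=011000 (head:  ^)
Step 6: in state B at pos -4, read 1 -> (B,1)->write 1,move R,goto H. Now: state=H, head=-3, tape[-5..0]=011000 (head:   ^)
Cells containing 1 after step 6: {-4, -3} -> 2 cell(s)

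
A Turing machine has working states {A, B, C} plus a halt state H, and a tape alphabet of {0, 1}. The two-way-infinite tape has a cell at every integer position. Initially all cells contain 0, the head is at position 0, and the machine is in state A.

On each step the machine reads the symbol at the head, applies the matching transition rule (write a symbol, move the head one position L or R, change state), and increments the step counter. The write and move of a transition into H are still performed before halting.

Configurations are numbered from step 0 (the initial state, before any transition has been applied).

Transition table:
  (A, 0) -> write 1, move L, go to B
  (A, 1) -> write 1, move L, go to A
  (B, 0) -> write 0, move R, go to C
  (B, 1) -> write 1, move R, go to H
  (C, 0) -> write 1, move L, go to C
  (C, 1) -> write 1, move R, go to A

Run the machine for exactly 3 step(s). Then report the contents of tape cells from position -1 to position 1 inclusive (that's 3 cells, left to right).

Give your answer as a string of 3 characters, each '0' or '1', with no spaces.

Step 1: in state A at pos 0, read 0 -> (A,0)->write 1,move L,goto B. Now: state=B, head=-1, tape[-2..1]=0010 (head:  ^)
Step 2: in state B at pos -1, read 0 -> (B,0)->write 0,move R,goto C. Now: state=C, head=0, tape[-2..1]=0010 (head:   ^)
Step 3: in state C at pos 0, read 1 -> (C,1)->write 1,move R,goto A. Now: state=A, head=1, tape[-2..2]=00100 (head:    ^)

Answer: 010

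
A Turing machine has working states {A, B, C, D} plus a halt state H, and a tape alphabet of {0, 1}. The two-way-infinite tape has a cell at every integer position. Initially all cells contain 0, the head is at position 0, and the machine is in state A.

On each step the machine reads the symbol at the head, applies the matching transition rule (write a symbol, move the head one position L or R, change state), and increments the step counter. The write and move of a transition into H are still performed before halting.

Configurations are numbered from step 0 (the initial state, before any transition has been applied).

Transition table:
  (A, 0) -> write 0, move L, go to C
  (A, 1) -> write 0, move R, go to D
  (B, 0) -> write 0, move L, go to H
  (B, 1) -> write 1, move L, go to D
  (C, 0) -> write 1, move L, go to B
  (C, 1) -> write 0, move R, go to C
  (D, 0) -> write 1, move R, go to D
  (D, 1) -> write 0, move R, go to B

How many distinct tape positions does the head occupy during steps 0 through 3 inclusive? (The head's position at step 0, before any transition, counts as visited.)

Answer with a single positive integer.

Step 1: in state A at pos 0, read 0 -> (A,0)->write 0,move L,goto C. Now: state=C, head=-1, tape[-2..1]=0000 (head:  ^)
Step 2: in state C at pos -1, read 0 -> (C,0)->write 1,move L,goto B. Now: state=B, head=-2, tape[-3..1]=00100 (head:  ^)
Step 3: in state B at pos -2, read 0 -> (B,0)->write 0,move L,goto H. Now: state=H, head=-3, tape[-4..1]=000100 (head:  ^)
Head positions at steps 0..3: starting at 0, distinct positions visited = {-3, -2, -1, 0} -> 4 position(s)

Answer: 4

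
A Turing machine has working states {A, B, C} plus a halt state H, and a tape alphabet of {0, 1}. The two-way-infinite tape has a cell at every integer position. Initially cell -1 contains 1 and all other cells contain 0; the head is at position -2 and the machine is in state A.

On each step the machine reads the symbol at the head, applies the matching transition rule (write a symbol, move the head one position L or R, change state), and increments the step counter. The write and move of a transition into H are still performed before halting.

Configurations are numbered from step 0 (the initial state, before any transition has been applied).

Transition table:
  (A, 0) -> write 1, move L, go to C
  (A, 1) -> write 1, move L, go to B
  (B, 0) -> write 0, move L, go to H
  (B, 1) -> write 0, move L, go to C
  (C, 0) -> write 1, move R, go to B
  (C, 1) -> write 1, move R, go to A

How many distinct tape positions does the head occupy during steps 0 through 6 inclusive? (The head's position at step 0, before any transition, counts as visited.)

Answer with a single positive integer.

Answer: 2

Derivation:
Step 1: in state A at pos -2, read 0 -> (A,0)->write 1,move L,goto C. Now: state=C, head=-3, tape[-4..0]=00110 (head:  ^)
Step 2: in state C at pos -3, read 0 -> (C,0)->write 1,move R,goto B. Now: state=B, head=-2, tape[-4..0]=01110 (head:   ^)
Step 3: in state B at pos -2, read 1 -> (B,1)->write 0,move L,goto C. Now: state=C, head=-3, tape[-4..0]=01010 (head:  ^)
Step 4: in state C at pos -3, read 1 -> (C,1)->write 1,move R,goto A. Now: state=A, head=-2, tape[-4..0]=01010 (head:   ^)
Step 5: in state A at pos -2, read 0 -> (A,0)->write 1,move L,goto C. Now: state=C, head=-3, tape[-4..0]=01110 (head:  ^)
Step 6: in state C at pos -3, read 1 -> (C,1)->write 1,move R,goto A. Now: state=A, head=-2, tape[-4..0]=01110 (head:   ^)
Head positions at steps 0..6: starting at -2, distinct positions visited = {-3, -2} -> 2 position(s)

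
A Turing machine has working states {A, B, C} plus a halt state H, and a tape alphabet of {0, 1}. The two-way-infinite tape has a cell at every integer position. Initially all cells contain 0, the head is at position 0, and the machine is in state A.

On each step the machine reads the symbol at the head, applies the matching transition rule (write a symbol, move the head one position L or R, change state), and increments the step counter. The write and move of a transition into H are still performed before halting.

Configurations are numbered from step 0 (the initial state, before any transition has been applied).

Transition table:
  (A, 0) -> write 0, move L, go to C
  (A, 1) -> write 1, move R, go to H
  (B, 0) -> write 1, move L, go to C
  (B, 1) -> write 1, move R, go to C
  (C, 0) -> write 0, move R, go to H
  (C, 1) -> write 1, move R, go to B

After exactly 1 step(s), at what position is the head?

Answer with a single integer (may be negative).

Step 1: in state A at pos 0, read 0 -> (A,0)->write 0,move L,goto C. Now: state=C, head=-1, tape[-2..1]=0000 (head:  ^)

Answer: -1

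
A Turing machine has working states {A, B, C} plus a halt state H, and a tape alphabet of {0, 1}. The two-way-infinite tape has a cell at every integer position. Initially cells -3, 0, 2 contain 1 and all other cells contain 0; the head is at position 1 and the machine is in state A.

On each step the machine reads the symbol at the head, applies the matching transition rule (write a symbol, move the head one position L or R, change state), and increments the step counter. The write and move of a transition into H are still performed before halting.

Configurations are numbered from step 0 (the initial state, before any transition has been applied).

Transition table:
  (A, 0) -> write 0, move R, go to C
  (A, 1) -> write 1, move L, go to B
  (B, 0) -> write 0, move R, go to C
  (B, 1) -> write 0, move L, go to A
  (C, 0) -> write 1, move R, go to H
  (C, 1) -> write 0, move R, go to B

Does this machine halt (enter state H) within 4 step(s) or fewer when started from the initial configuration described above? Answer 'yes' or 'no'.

Answer: yes

Derivation:
Step 1: in state A at pos 1, read 0 -> (A,0)->write 0,move R,goto C. Now: state=C, head=2, tape[-4..3]=01001010 (head:       ^)
Step 2: in state C at pos 2, read 1 -> (C,1)->write 0,move R,goto B. Now: state=B, head=3, tape[-4..4]=010010000 (head:        ^)
Step 3: in state B at pos 3, read 0 -> (B,0)->write 0,move R,goto C. Now: state=C, head=4, tape[-4..5]=0100100000 (head:         ^)
Step 4: in state C at pos 4, read 0 -> (C,0)->write 1,move R,goto H. Now: state=H, head=5, tape[-4..6]=01001000100 (head:          ^)
State H reached at step 4; 4 <= 4 -> yes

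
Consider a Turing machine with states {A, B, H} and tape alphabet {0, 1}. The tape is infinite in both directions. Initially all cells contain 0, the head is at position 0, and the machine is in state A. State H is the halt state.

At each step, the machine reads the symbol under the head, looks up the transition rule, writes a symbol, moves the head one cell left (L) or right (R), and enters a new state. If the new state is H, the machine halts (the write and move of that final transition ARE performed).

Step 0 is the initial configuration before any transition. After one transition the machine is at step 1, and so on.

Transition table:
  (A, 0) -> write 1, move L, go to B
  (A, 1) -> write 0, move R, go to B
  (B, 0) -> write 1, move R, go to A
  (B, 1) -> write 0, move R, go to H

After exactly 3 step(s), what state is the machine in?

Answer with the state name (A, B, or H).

Answer: B

Derivation:
Step 1: in state A at pos 0, read 0 -> (A,0)->write 1,move L,goto B. Now: state=B, head=-1, tape[-2..1]=0010 (head:  ^)
Step 2: in state B at pos -1, read 0 -> (B,0)->write 1,move R,goto A. Now: state=A, head=0, tape[-2..1]=0110 (head:   ^)
Step 3: in state A at pos 0, read 1 -> (A,1)->write 0,move R,goto B. Now: state=B, head=1, tape[-2..2]=01000 (head:    ^)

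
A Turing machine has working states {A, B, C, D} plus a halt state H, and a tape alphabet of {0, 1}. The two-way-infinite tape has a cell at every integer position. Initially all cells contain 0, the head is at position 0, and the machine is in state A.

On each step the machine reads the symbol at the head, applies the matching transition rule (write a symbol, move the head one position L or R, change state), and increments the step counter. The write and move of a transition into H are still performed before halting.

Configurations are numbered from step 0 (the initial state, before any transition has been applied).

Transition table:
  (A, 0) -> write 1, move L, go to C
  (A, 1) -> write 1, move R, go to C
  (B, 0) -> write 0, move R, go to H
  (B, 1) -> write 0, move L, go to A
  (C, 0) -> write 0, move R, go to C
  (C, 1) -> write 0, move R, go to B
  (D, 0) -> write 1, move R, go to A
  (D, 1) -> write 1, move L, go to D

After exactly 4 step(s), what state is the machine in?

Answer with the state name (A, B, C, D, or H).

Answer: H

Derivation:
Step 1: in state A at pos 0, read 0 -> (A,0)->write 1,move L,goto C. Now: state=C, head=-1, tape[-2..1]=0010 (head:  ^)
Step 2: in state C at pos -1, read 0 -> (C,0)->write 0,move R,goto C. Now: state=C, head=0, tape[-2..1]=0010 (head:   ^)
Step 3: in state C at pos 0, read 1 -> (C,1)->write 0,move R,goto B. Now: state=B, head=1, tape[-2..2]=00000 (head:    ^)
Step 4: in state B at pos 1, read 0 -> (B,0)->write 0,move R,goto H. Now: state=H, head=2, tape[-2..3]=000000 (head:     ^)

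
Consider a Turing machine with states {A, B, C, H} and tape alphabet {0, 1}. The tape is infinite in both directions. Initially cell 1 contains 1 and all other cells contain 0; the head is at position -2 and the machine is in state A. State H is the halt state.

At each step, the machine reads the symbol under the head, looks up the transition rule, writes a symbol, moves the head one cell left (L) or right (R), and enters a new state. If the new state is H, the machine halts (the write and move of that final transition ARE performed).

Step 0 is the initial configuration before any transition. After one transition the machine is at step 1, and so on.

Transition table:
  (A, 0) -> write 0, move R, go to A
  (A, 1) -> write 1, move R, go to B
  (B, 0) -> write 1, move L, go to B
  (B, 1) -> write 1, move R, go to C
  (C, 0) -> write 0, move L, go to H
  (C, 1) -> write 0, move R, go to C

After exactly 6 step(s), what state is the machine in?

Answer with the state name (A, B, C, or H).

Answer: C

Derivation:
Step 1: in state A at pos -2, read 0 -> (A,0)->write 0,move R,goto A. Now: state=A, head=-1, tape[-3..2]=000010 (head:   ^)
Step 2: in state A at pos -1, read 0 -> (A,0)->write 0,move R,goto A. Now: state=A, head=0, tape[-3..2]=000010 (head:    ^)
Step 3: in state A at pos 0, read 0 -> (A,0)->write 0,move R,goto A. Now: state=A, head=1, tape[-3..2]=000010 (head:     ^)
Step 4: in state A at pos 1, read 1 -> (A,1)->write 1,move R,goto B. Now: state=B, head=2, tape[-3..3]=0000100 (head:      ^)
Step 5: in state B at pos 2, read 0 -> (B,0)->write 1,move L,goto B. Now: state=B, head=1, tape[-3..3]=0000110 (head:     ^)
Step 6: in state B at pos 1, read 1 -> (B,1)->write 1,move R,goto C. Now: state=C, head=2, tape[-3..3]=0000110 (head:      ^)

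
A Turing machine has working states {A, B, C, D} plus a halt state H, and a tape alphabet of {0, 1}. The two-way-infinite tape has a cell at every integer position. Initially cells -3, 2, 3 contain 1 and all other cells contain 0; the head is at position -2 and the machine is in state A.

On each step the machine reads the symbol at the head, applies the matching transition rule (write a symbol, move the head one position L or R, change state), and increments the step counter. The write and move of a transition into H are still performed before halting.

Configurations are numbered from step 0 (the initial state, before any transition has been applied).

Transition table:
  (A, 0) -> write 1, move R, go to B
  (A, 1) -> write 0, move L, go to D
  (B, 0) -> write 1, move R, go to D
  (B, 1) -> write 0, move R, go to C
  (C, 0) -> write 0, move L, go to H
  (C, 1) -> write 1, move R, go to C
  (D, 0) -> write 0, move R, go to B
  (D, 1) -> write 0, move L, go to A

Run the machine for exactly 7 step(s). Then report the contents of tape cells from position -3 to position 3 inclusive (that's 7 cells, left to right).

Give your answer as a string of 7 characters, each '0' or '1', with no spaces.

Step 1: in state A at pos -2, read 0 -> (A,0)->write 1,move R,goto B. Now: state=B, head=-1, tape[-4..4]=011000110 (head:    ^)
Step 2: in state B at pos -1, read 0 -> (B,0)->write 1,move R,goto D. Now: state=D, head=0, tape[-4..4]=011100110 (head:     ^)
Step 3: in state D at pos 0, read 0 -> (D,0)->write 0,move R,goto B. Now: state=B, head=1, tape[-4..4]=011100110 (head:      ^)
Step 4: in state B at pos 1, read 0 -> (B,0)->write 1,move R,goto D. Now: state=D, head=2, tape[-4..4]=011101110 (head:       ^)
Step 5: in state D at pos 2, read 1 -> (D,1)->write 0,move L,goto A. Now: state=A, head=1, tape[-4..4]=011101010 (head:      ^)
Step 6: in state A at pos 1, read 1 -> (A,1)->write 0,move L,goto D. Now: state=D, head=0, tape[-4..4]=011100010 (head:     ^)
Step 7: in state D at pos 0, read 0 -> (D,0)->write 0,move R,goto B. Now: state=B, head=1, tape[-4..4]=011100010 (head:      ^)

Answer: 1110001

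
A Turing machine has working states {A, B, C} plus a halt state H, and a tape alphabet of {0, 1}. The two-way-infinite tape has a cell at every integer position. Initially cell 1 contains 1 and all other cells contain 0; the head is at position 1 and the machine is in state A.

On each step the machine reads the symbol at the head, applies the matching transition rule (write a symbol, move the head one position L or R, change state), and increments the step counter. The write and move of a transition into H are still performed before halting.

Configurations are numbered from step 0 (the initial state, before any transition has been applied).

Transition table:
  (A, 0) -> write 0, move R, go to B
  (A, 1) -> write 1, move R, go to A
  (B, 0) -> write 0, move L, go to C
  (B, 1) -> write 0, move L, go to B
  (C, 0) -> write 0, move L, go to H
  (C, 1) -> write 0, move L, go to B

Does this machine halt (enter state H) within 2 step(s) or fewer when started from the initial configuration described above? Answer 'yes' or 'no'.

Answer: no

Derivation:
Step 1: in state A at pos 1, read 1 -> (A,1)->write 1,move R,goto A. Now: state=A, head=2, tape[0..3]=0100 (head:   ^)
Step 2: in state A at pos 2, read 0 -> (A,0)->write 0,move R,goto B. Now: state=B, head=3, tape[0..4]=01000 (head:    ^)
After 2 step(s): state = B (not H) -> not halted within 2 -> no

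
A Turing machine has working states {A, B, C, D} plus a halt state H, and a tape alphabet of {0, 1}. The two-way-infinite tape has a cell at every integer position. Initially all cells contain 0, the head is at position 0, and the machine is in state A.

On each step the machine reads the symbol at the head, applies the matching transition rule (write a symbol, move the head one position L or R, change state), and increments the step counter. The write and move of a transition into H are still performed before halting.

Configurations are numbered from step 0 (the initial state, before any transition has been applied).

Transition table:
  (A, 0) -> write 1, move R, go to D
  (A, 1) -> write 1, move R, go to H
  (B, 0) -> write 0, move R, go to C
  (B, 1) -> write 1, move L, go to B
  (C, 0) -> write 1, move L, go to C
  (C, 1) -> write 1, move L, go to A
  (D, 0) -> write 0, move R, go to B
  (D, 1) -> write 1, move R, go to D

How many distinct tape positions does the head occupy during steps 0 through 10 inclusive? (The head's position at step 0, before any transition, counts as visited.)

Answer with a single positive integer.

Step 1: in state A at pos 0, read 0 -> (A,0)->write 1,move R,goto D. Now: state=D, head=1, tape[-1..2]=0100 (head:   ^)
Step 2: in state D at pos 1, read 0 -> (D,0)->write 0,move R,goto B. Now: state=B, head=2, tape[-1..3]=01000 (head:    ^)
Step 3: in state B at pos 2, read 0 -> (B,0)->write 0,move R,goto C. Now: state=C, head=3, tape[-1..4]=010000 (head:     ^)
Step 4: in state C at pos 3, read 0 -> (C,0)->write 1,move L,goto C. Now: state=C, head=2, tape[-1..4]=010010 (head:    ^)
Step 5: in state C at pos 2, read 0 -> (C,0)->write 1,move L,goto C. Now: state=C, head=1, tape[-1..4]=010110 (head:   ^)
Step 6: in state C at pos 1, read 0 -> (C,0)->write 1,move L,goto C. Now: state=C, head=0, tape[-1..4]=011110 (head:  ^)
Step 7: in state C at pos 0, read 1 -> (C,1)->write 1,move L,goto A. Now: state=A, head=-1, tape[-2..4]=0011110 (head:  ^)
Step 8: in state A at pos -1, read 0 -> (A,0)->write 1,move R,goto D. Now: state=D, head=0, tape[-2..4]=0111110 (head:   ^)
Step 9: in state D at pos 0, read 1 -> (D,1)->write 1,move R,goto D. Now: state=D, head=1, tape[-2..4]=0111110 (head:    ^)
Step 10: in state D at pos 1, read 1 -> (D,1)->write 1,move R,goto D. Now: state=D, head=2, tape[-2..4]=0111110 (head:     ^)
Head positions at steps 0..10: starting at 0, distinct positions visited = {-1, 0, 1, 2, 3} -> 5 position(s)

Answer: 5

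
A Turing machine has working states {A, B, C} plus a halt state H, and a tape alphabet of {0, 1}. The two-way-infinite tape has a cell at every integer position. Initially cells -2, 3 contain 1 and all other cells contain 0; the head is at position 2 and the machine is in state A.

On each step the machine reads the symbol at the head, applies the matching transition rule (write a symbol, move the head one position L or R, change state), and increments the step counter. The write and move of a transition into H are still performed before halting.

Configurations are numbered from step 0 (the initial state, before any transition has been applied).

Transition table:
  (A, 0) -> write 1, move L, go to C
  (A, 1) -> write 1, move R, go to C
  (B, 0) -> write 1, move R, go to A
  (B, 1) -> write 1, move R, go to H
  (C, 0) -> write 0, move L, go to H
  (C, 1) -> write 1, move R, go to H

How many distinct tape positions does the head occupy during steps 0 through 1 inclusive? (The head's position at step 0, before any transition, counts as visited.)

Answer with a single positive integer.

Step 1: in state A at pos 2, read 0 -> (A,0)->write 1,move L,goto C. Now: state=C, head=1, tape[-3..4]=01000110 (head:     ^)
Head positions at steps 0..1: starting at 2, distinct positions visited = {1, 2} -> 2 position(s)

Answer: 2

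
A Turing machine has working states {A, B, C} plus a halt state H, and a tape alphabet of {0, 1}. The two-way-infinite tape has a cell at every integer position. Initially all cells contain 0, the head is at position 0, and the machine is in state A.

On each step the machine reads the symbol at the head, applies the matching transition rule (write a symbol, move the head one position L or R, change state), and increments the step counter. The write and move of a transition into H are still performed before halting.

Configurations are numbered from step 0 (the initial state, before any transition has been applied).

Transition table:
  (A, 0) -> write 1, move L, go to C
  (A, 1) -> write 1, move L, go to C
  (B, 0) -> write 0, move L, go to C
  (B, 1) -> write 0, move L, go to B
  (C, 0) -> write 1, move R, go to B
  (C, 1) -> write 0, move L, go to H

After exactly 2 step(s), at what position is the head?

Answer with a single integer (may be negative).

Answer: 0

Derivation:
Step 1: in state A at pos 0, read 0 -> (A,0)->write 1,move L,goto C. Now: state=C, head=-1, tape[-2..1]=0010 (head:  ^)
Step 2: in state C at pos -1, read 0 -> (C,0)->write 1,move R,goto B. Now: state=B, head=0, tape[-2..1]=0110 (head:   ^)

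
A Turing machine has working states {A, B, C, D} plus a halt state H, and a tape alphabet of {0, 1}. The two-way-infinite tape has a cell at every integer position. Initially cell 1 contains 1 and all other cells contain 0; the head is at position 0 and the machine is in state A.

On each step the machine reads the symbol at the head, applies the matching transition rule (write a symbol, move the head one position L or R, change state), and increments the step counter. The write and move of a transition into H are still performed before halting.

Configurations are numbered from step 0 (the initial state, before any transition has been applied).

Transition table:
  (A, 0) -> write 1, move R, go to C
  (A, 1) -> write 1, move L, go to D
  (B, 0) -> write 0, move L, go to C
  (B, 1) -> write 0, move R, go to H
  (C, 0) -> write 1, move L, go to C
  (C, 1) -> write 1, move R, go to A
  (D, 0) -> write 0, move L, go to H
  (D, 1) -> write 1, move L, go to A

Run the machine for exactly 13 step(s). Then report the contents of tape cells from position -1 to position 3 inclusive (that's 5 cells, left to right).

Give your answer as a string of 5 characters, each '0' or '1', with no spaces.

Step 1: in state A at pos 0, read 0 -> (A,0)->write 1,move R,goto C. Now: state=C, head=1, tape[-1..2]=0110 (head:   ^)
Step 2: in state C at pos 1, read 1 -> (C,1)->write 1,move R,goto A. Now: state=A, head=2, tape[-1..3]=01100 (head:    ^)
Step 3: in state A at pos 2, read 0 -> (A,0)->write 1,move R,goto C. Now: state=C, head=3, tape[-1..4]=011100 (head:     ^)
Step 4: in state C at pos 3, read 0 -> (C,0)->write 1,move L,goto C. Now: state=C, head=2, tape[-1..4]=011110 (head:    ^)
Step 5: in state C at pos 2, read 1 -> (C,1)->write 1,move R,goto A. Now: state=A, head=3, tape[-1..4]=011110 (head:     ^)
Step 6: in state A at pos 3, read 1 -> (A,1)->write 1,move L,goto D. Now: state=D, head=2, tape[-1..4]=011110 (head:    ^)
Step 7: in state D at pos 2, read 1 -> (D,1)->write 1,move L,goto A. Now: state=A, head=1, tape[-1..4]=011110 (head:   ^)
Step 8: in state A at pos 1, read 1 -> (A,1)->write 1,move L,goto D. Now: state=D, head=0, tape[-1..4]=011110 (head:  ^)
Step 9: in state D at pos 0, read 1 -> (D,1)->write 1,move L,goto A. Now: state=A, head=-1, tape[-2..4]=0011110 (head:  ^)
Step 10: in state A at pos -1, read 0 -> (A,0)->write 1,move R,goto C. Now: state=C, head=0, tape[-2..4]=0111110 (head:   ^)
Step 11: in state C at pos 0, read 1 -> (C,1)->write 1,move R,goto A. Now: state=A, head=1, tape[-2..4]=0111110 (head:    ^)
Step 12: in state A at pos 1, read 1 -> (A,1)->write 1,move L,goto D. Now: state=D, head=0, tape[-2..4]=0111110 (head:   ^)
Step 13: in state D at pos 0, read 1 -> (D,1)->write 1,move L,goto A. Now: state=A, head=-1, tape[-2..4]=0111110 (head:  ^)

Answer: 11111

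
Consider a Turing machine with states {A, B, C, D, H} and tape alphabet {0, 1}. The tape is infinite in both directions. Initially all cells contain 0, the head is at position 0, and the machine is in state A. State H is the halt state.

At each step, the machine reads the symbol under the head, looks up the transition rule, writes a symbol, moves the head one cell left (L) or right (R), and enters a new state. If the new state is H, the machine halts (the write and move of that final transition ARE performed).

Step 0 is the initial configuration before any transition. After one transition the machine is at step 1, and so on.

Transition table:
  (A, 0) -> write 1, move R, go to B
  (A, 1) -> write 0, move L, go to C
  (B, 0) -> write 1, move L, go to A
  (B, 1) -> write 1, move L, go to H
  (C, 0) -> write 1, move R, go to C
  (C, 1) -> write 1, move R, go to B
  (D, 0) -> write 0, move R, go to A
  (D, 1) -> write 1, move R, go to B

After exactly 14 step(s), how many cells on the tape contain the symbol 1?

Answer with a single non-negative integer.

Step 1: in state A at pos 0, read 0 -> (A,0)->write 1,move R,goto B. Now: state=B, head=1, tape[-1..2]=0100 (head:   ^)
Step 2: in state B at pos 1, read 0 -> (B,0)->write 1,move L,goto A. Now: state=A, head=0, tape[-1..2]=0110 (head:  ^)
Step 3: in state A at pos 0, read 1 -> (A,1)->write 0,move L,goto C. Now: state=C, head=-1, tape[-2..2]=00010 (head:  ^)
Step 4: in state C at pos -1, read 0 -> (C,0)->write 1,move R,goto C. Now: state=C, head=0, tape[-2..2]=01010 (head:   ^)
Step 5: in state C at pos 0, read 0 -> (C,0)->write 1,move R,goto C. Now: state=C, head=1, tape[-2..2]=01110 (head:    ^)
Step 6: in state C at pos 1, read 1 -> (C,1)->write 1,move R,goto B. Now: state=B, head=2, tape[-2..3]=011100 (head:     ^)
Step 7: in state B at pos 2, read 0 -> (B,0)->write 1,move L,goto A. Now: state=A, head=1, tape[-2..3]=011110 (head:    ^)
Step 8: in state A at pos 1, read 1 -> (A,1)->write 0,move L,goto C. Now: state=C, head=0, tape[-2..3]=011010 (head:   ^)
Step 9: in state C at pos 0, read 1 -> (C,1)->write 1,move R,goto B. Now: state=B, head=1, tape[-2..3]=011010 (head:    ^)
Step 10: in state B at pos 1, read 0 -> (B,0)->write 1,move L,goto A. Now: state=A, head=0, tape[-2..3]=011110 (head:   ^)
Step 11: in state A at pos 0, read 1 -> (A,1)->write 0,move L,goto C. Now: state=C, head=-1, tape[-2..3]=010110 (head:  ^)
Step 12: in state C at pos -1, read 1 -> (C,1)->write 1,move R,goto B. Now: state=B, head=0, tape[-2..3]=010110 (head:   ^)
Step 13: in state B at pos 0, read 0 -> (B,0)->write 1,move L,goto A. Now: state=A, head=-1, tape[-2..3]=011110 (head:  ^)
Step 14: in state A at pos -1, read 1 -> (A,1)->write 0,move L,goto C. Now: state=C, head=-2, tape[-3..3]=0001110 (head:  ^)
Cells containing 1 after step 14: {0, 1, 2} -> 3 cell(s)

Answer: 3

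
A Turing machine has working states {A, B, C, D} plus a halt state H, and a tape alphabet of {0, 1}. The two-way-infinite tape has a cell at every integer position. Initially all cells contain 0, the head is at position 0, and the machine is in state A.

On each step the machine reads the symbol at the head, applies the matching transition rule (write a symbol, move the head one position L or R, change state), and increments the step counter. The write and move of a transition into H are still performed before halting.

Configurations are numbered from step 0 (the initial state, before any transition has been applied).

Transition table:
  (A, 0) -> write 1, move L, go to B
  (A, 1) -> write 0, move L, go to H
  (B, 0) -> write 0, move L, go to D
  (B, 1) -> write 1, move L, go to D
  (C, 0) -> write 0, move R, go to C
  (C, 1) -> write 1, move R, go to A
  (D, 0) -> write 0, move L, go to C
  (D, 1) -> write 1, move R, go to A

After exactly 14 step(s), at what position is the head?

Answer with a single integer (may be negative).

Step 1: in state A at pos 0, read 0 -> (A,0)->write 1,move L,goto B. Now: state=B, head=-1, tape[-2..1]=0010 (head:  ^)
Step 2: in state B at pos -1, read 0 -> (B,0)->write 0,move L,goto D. Now: state=D, head=-2, tape[-3..1]=00010 (head:  ^)
Step 3: in state D at pos -2, read 0 -> (D,0)->write 0,move L,goto C. Now: state=C, head=-3, tape[-4..1]=000010 (head:  ^)
Step 4: in state C at pos -3, read 0 -> (C,0)->write 0,move R,goto C. Now: state=C, head=-2, tape[-4..1]=000010 (head:   ^)
Step 5: in state C at pos -2, read 0 -> (C,0)->write 0,move R,goto C. Now: state=C, head=-1, tape[-4..1]=000010 (head:    ^)
Step 6: in state C at pos -1, read 0 -> (C,0)->write 0,move R,goto C. Now: state=C, head=0, tape[-4..1]=000010 (head:     ^)
Step 7: in state C at pos 0, read 1 -> (C,1)->write 1,move R,goto A. Now: state=A, head=1, tape[-4..2]=0000100 (head:      ^)
Step 8: in state A at pos 1, read 0 -> (A,0)->write 1,move L,goto B. Now: state=B, head=0, tape[-4..2]=0000110 (head:     ^)
Step 9: in state B at pos 0, read 1 -> (B,1)->write 1,move L,goto D. Now: state=D, head=-1, tape[-4..2]=0000110 (head:    ^)
Step 10: in state D at pos -1, read 0 -> (D,0)->write 0,move L,goto C. Now: state=C, head=-2, tape[-4..2]=0000110 (head:   ^)
Step 11: in state C at pos -2, read 0 -> (C,0)->write 0,move R,goto C. Now: state=C, head=-1, tape[-4..2]=0000110 (head:    ^)
Step 12: in state C at pos -1, read 0 -> (C,0)->write 0,move R,goto C. Now: state=C, head=0, tape[-4..2]=0000110 (head:     ^)
Step 13: in state C at pos 0, read 1 -> (C,1)->write 1,move R,goto A. Now: state=A, head=1, tape[-4..2]=0000110 (head:      ^)
Step 14: in state A at pos 1, read 1 -> (A,1)->write 0,move L,goto H. Now: state=H, head=0, tape[-4..2]=0000100 (head:     ^)

Answer: 0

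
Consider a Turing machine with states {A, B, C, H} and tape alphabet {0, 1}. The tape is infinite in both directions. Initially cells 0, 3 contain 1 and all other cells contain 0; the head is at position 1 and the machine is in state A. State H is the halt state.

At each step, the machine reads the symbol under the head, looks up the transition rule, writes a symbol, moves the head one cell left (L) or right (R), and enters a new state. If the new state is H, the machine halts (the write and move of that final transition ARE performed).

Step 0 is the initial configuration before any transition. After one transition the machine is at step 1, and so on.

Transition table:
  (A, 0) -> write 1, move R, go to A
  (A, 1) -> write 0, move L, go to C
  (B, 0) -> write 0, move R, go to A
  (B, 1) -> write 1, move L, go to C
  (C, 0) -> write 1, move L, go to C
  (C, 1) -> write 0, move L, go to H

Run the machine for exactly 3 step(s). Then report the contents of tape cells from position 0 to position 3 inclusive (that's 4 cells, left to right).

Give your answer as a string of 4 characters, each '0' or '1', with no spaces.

Step 1: in state A at pos 1, read 0 -> (A,0)->write 1,move R,goto A. Now: state=A, head=2, tape[-1..4]=011010 (head:    ^)
Step 2: in state A at pos 2, read 0 -> (A,0)->write 1,move R,goto A. Now: state=A, head=3, tape[-1..4]=011110 (head:     ^)
Step 3: in state A at pos 3, read 1 -> (A,1)->write 0,move L,goto C. Now: state=C, head=2, tape[-1..4]=011100 (head:    ^)

Answer: 1110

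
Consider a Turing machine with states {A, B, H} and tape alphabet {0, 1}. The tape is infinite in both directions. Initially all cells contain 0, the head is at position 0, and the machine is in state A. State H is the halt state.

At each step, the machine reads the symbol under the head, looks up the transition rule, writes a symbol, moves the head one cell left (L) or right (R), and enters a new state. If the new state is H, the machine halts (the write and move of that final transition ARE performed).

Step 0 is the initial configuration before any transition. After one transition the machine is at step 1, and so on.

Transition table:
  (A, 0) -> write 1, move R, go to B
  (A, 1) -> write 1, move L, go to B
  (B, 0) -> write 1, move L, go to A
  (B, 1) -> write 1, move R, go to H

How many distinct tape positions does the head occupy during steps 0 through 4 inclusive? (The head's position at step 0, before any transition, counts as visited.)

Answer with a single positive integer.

Answer: 4

Derivation:
Step 1: in state A at pos 0, read 0 -> (A,0)->write 1,move R,goto B. Now: state=B, head=1, tape[-1..2]=0100 (head:   ^)
Step 2: in state B at pos 1, read 0 -> (B,0)->write 1,move L,goto A. Now: state=A, head=0, tape[-1..2]=0110 (head:  ^)
Step 3: in state A at pos 0, read 1 -> (A,1)->write 1,move L,goto B. Now: state=B, head=-1, tape[-2..2]=00110 (head:  ^)
Step 4: in state B at pos -1, read 0 -> (B,0)->write 1,move L,goto A. Now: state=A, head=-2, tape[-3..2]=001110 (head:  ^)
Head positions at steps 0..4: starting at 0, distinct positions visited = {-2, -1, 0, 1} -> 4 position(s)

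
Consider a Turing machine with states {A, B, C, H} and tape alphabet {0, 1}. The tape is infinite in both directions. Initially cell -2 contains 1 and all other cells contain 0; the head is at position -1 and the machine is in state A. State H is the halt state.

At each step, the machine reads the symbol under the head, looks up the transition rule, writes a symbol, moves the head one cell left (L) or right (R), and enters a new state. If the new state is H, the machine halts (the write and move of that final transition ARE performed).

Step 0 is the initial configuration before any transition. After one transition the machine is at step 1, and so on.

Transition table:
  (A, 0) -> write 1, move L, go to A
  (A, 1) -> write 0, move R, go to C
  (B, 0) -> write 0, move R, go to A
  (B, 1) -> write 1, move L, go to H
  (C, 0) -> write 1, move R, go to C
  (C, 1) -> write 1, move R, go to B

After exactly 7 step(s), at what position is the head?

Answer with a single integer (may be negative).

Step 1: in state A at pos -1, read 0 -> (A,0)->write 1,move L,goto A. Now: state=A, head=-2, tape[-3..0]=0110 (head:  ^)
Step 2: in state A at pos -2, read 1 -> (A,1)->write 0,move R,goto C. Now: state=C, head=-1, tape[-3..0]=0010 (head:   ^)
Step 3: in state C at pos -1, read 1 -> (C,1)->write 1,move R,goto B. Now: state=B, head=0, tape[-3..1]=00100 (head:    ^)
Step 4: in state B at pos 0, read 0 -> (B,0)->write 0,move R,goto A. Now: state=A, head=1, tape[-3..2]=001000 (head:     ^)
Step 5: in state A at pos 1, read 0 -> (A,0)->write 1,move L,goto A. Now: state=A, head=0, tape[-3..2]=001010 (head:    ^)
Step 6: in state A at pos 0, read 0 -> (A,0)->write 1,move L,goto A. Now: state=A, head=-1, tape[-3..2]=001110 (head:   ^)
Step 7: in state A at pos -1, read 1 -> (A,1)->write 0,move R,goto C. Now: state=C, head=0, tape[-3..2]=000110 (head:    ^)

Answer: 0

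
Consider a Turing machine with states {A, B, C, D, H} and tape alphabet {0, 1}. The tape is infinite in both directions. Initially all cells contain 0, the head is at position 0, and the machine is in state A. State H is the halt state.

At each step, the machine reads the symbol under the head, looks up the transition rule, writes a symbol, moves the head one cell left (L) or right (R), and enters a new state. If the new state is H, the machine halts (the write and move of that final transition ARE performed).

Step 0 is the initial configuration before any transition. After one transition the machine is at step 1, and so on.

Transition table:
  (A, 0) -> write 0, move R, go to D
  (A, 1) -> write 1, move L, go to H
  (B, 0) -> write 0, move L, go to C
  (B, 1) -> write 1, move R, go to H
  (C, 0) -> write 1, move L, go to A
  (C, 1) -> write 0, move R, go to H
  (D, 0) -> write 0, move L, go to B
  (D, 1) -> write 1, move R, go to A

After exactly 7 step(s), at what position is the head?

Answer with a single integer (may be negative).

Answer: 1

Derivation:
Step 1: in state A at pos 0, read 0 -> (A,0)->write 0,move R,goto D. Now: state=D, head=1, tape[-1..2]=0000 (head:   ^)
Step 2: in state D at pos 1, read 0 -> (D,0)->write 0,move L,goto B. Now: state=B, head=0, tape[-1..2]=0000 (head:  ^)
Step 3: in state B at pos 0, read 0 -> (B,0)->write 0,move L,goto C. Now: state=C, head=-1, tape[-2..2]=00000 (head:  ^)
Step 4: in state C at pos -1, read 0 -> (C,0)->write 1,move L,goto A. Now: state=A, head=-2, tape[-3..2]=001000 (head:  ^)
Step 5: in state A at pos -2, read 0 -> (A,0)->write 0,move R,goto D. Now: state=D, head=-1, tape[-3..2]=001000 (head:   ^)
Step 6: in state D at pos -1, read 1 -> (D,1)->write 1,move R,goto A. Now: state=A, head=0, tape[-3..2]=001000 (head:    ^)
Step 7: in state A at pos 0, read 0 -> (A,0)->write 0,move R,goto D. Now: state=D, head=1, tape[-3..2]=001000 (head:     ^)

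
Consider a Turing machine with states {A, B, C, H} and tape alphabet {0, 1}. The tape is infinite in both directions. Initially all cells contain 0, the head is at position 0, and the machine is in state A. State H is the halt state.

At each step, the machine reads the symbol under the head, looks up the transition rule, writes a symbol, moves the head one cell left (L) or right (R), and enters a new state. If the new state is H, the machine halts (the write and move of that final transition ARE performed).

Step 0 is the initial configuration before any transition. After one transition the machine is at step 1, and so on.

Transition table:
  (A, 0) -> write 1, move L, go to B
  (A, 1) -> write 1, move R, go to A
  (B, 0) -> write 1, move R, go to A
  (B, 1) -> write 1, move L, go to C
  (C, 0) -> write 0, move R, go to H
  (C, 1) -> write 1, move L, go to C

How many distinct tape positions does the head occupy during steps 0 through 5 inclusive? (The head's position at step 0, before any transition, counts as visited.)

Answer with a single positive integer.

Answer: 3

Derivation:
Step 1: in state A at pos 0, read 0 -> (A,0)->write 1,move L,goto B. Now: state=B, head=-1, tape[-2..1]=0010 (head:  ^)
Step 2: in state B at pos -1, read 0 -> (B,0)->write 1,move R,goto A. Now: state=A, head=0, tape[-2..1]=0110 (head:   ^)
Step 3: in state A at pos 0, read 1 -> (A,1)->write 1,move R,goto A. Now: state=A, head=1, tape[-2..2]=01100 (head:    ^)
Step 4: in state A at pos 1, read 0 -> (A,0)->write 1,move L,goto B. Now: state=B, head=0, tape[-2..2]=01110 (head:   ^)
Step 5: in state B at pos 0, read 1 -> (B,1)->write 1,move L,goto C. Now: state=C, head=-1, tape[-2..2]=01110 (head:  ^)
Head positions at steps 0..5: starting at 0, distinct positions visited = {-1, 0, 1} -> 3 position(s)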